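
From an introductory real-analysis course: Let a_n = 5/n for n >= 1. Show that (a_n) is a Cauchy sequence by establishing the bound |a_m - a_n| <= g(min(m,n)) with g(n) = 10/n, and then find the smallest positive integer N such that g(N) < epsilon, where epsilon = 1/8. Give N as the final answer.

For any m, n >= 1, by the triangle inequality:
|a_m - a_n| = |5/m - 5/n| <= 5*1/m + 5*1/n <= 10/min(m,n).
So g(n) = 10/n bounds the Cauchy difference. Since g(n) -> 0, (a_n) is Cauchy.
Now solve g(N) < 1/8: 10/N < 1/8 <=> N > 10 / (1/8) = 80.
The smallest integer strictly greater than 80 is N = 81.
Check: g(81) = 10/81 = 10/81 < 1/8; g(80) = 1/8 >= 1/8. So N = 81.

81


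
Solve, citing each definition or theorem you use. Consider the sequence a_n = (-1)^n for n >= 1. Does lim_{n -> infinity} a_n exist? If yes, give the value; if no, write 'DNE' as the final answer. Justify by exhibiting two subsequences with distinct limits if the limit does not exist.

Examine the behaviour of a_n along subsequences.
Even-n subsequence a_{2k} = 1 -> 1. Odd-n subsequence a_{2k+1} = -1 -> -1.
Since these two subsequential limits are 1 and -1, distinct, the full sequence cannot converge (a convergent sequence has all subsequences tending to the same limit). So lim a_n does not exist.

DNE


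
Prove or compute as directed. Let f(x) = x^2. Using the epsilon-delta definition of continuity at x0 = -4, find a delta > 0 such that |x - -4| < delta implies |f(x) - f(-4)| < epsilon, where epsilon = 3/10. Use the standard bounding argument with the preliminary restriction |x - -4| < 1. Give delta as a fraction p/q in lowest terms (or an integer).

Factor: |x^2 - (-4)^2| = |x - -4| * |x + -4|.
Impose |x - -4| < 1 first. Then |x + -4| = |(x - -4) + 2*(-4)| <= |x - -4| + 2*|-4| < 1 + 8 = 9.
So |x^2 - (-4)^2| < delta * 9.
We need delta * 9 <= 3/10, i.e. delta <= 3/10/9 = 1/30.
Since 1/30 < 1, this is tighter than 1; take delta = 1/30.
So delta = 1/30 works.

1/30


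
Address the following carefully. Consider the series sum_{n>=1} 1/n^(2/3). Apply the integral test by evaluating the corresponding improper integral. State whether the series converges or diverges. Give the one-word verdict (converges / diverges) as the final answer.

Let f(x) = x^(-2/3). Then f is positive, continuous, and decreasing on [1, infinity), so the integral test applies.
Compute the improper integral int_{1}^infinity f(x) dx:
  antiderivative F(x) = 3*x^(1/3).
  As x -> infinity, F(x) -> infinity (since p = 2/3 < 1).
  So the integral diverges. By the integral test, the series diverges.

diverges


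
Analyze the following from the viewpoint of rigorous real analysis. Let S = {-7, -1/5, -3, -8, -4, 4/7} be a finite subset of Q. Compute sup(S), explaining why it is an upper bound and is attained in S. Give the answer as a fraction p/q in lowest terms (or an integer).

S is finite, so sup(S) = max(S).
Sorted decreasing:
4/7, -1/5, -3, -4, -7, -8
The extremum is 4/7.
For every x in S, x <= 4/7. And 4/7 is in S, so it is attained.
Therefore sup(S) = 4/7.

4/7


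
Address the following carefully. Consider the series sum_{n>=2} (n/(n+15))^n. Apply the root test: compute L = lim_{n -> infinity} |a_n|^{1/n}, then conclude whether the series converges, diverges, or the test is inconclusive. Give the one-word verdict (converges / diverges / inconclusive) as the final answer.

Let a_n denote the general term. Form |a_n|^(1/n) and simplify:
|a_n|^(1/n) = n/(n + 15)
Take the limit as n -> infinity: L = 1.
Since L = 1, the root test is inconclusive. (In fact a_n = (n/(n+15))^n -> e^(-15) != 0, so the nth-term test shows divergence; but the root test itself gives no conclusion.)

inconclusive


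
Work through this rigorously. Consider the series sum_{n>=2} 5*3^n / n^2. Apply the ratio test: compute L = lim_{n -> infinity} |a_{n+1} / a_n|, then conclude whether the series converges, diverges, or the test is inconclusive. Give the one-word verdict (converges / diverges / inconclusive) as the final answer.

Let a_n denote the general term. Form the ratio a_{n+1}/a_n and simplify:
a_{n+1}/a_n = 3*n^2/(n + 1)^2
Take the limit as n -> infinity: L = 3.
Since L = 3 > 1 (or L = infinity), the ratio test implies the series diverges.

diverges


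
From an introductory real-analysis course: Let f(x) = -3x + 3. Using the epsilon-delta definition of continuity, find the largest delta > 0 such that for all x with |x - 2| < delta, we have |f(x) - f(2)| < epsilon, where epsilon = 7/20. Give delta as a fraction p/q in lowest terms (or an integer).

We compute f(2) = -3*(2) + 3 = -3.
|f(x) - f(2)| = |-3x + 3 - (-3)| = |-3(x - 2)| = 3|x - 2|.
We need 3|x - 2| < 7/20, i.e. |x - 2| < 7/20 / 3 = 7/60.
So any delta <= 7/60 works. Conversely, if delta > 7/60, then x = 2 + 7/60 satisfies |x - 2| = 7/60 < delta but |f(x) - f(2)| = 3 * 7/60 = 7/20, which is not < 7/20; so no larger delta works.
Hence the largest such delta is 7/60.

7/60


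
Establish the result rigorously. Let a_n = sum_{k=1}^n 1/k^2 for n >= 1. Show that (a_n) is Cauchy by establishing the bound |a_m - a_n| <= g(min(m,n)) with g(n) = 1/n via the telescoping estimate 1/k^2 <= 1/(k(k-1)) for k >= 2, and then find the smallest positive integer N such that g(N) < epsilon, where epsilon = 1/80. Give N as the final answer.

For m > n >= 1: |a_m - a_n| = sum_{k=n+1}^m 1/k^2.
Use 1/k^2 <= 1/(k(k-1)) = 1/(k-1) - 1/k for k >= 2:
sum_{k=n+1}^m 1/k^2 <= sum_{k=n+1}^m (1/(k-1) - 1/k) = 1/n - 1/m <= 1/n.
By symmetry the same bound holds with n,m swapped, so |a_m - a_n| <= 1/min(m,n) = g(min(m,n)). Since g(n) -> 0, (a_n) is Cauchy.
Now solve g(N) < 1/80: 1/N < 1/80 <=> N > 1/(1/80) = 80.
The smallest integer strictly greater than 80 is N = 81.
Check: g(81) = 1/81 < 1/80; g(80) = 1/80 >= 1/80. So N = 81.

81


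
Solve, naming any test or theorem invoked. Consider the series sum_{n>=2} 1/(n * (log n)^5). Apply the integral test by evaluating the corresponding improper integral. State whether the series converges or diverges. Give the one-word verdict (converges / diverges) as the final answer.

Let f(x) = 1/(x*log(x)^5). Then f is positive, continuous, and decreasing on [2, infinity), so the integral test applies.
Compute the improper integral int_{2}^infinity f(x) dx:
  antiderivative F(x) = -1/(4*log(x)^4).
  F(x) -> 0 as x -> infinity.  int = 0 - F(2) = 1/(4*log(2)^4) < infinity. By the integral test, the series converges.

converges


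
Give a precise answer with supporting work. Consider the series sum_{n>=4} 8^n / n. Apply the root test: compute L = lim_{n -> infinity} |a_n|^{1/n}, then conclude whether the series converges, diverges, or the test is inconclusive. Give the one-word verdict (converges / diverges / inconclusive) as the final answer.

Let a_n denote the general term. Form |a_n|^(1/n) and simplify:
|a_n|^(1/n) = 8/n^(1/n)
Take the limit as n -> infinity: L = 8.
Since L = 8 > 1, the root test implies divergence.

diverges


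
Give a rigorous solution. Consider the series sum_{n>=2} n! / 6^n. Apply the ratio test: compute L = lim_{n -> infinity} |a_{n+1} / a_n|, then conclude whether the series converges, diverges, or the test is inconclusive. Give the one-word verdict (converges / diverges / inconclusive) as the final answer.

Let a_n denote the general term. Form the ratio a_{n+1}/a_n and simplify:
a_{n+1}/a_n = n/6 + 1/6
Take the limit as n -> infinity: L = infinity.
Since L = infinity > 1 (or L = infinity), the ratio test implies the series diverges.

diverges


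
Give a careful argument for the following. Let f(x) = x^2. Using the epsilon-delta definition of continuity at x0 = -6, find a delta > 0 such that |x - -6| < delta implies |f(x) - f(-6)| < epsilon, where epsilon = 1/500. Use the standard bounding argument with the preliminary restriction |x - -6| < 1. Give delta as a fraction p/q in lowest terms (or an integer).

Factor: |x^2 - (-6)^2| = |x - -6| * |x + -6|.
Impose |x - -6| < 1 first. Then |x + -6| = |(x - -6) + 2*(-6)| <= |x - -6| + 2*|-6| < 1 + 12 = 13.
So |x^2 - (-6)^2| < delta * 13.
We need delta * 13 <= 1/500, i.e. delta <= 1/500/13 = 1/6500.
Since 1/6500 < 1, this is tighter than 1; take delta = 1/6500.
So delta = 1/6500 works.

1/6500


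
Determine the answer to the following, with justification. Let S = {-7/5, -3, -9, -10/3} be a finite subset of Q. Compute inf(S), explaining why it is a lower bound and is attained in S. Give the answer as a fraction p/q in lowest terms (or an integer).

S is finite, so inf(S) = min(S).
Sorted increasing:
-9, -10/3, -3, -7/5
The extremum is -9.
For every x in S, x >= -9. And -9 is in S, so it is attained.
Therefore inf(S) = -9.

-9


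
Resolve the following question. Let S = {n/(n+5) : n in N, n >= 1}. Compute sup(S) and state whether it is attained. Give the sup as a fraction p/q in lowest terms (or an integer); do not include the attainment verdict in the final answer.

Analysis:
- Values: 1/6, 2/7, 3/8, 4/9, ... strictly increasing.
- Minimum is 1/6 (n=1); inf = 1/6 (attained).
- n/(n+5) = 1 - 5/(n+5) -> 1 from below as n -> infinity, and never equals 1.
- So sup = 1 (not attained).
Conclusion: sup(S) = 1, not attained in S.

1


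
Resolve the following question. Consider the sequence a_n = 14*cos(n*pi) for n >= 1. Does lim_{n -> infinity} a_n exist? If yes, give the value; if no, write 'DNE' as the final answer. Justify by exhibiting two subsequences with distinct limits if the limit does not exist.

Examine the behaviour of a_n along subsequences.
cos(n*pi) = (-1)^n, so a_n = 14*(-1)^n. a_{2k} = 14 -> 14. a_{2k+1} = -14 -> -14.
Since these two subsequential limits are 14 and -14, distinct, the full sequence cannot converge (a convergent sequence has all subsequences tending to the same limit). So lim a_n does not exist.

DNE


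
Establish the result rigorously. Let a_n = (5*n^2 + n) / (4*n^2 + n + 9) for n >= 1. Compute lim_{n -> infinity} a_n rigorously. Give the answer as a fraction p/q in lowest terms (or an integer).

Divide numerator and denominator by n^2, the highest power:
numerator / n^2 = 5 + 1/n
denominator / n^2 = 4 + 1/n + 9/n^2
As n -> infinity, all terms of the form c/n^k (k >= 1) tend to 0.
So numerator / n^2 -> 5 and denominator / n^2 -> 4.
Therefore lim a_n = 5/4.

5/4


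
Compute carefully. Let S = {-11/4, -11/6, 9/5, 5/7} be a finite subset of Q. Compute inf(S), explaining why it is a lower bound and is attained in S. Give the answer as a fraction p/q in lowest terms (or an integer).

S is finite, so inf(S) = min(S).
Sorted increasing:
-11/4, -11/6, 5/7, 9/5
The extremum is -11/4.
For every x in S, x >= -11/4. And -11/4 is in S, so it is attained.
Therefore inf(S) = -11/4.

-11/4


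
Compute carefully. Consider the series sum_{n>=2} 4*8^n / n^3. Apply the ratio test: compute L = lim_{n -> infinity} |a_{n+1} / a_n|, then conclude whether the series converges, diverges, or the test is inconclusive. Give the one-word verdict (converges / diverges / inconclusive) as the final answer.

Let a_n denote the general term. Form the ratio a_{n+1}/a_n and simplify:
a_{n+1}/a_n = 8*n^3/(n + 1)^3
Take the limit as n -> infinity: L = 8.
Since L = 8 > 1 (or L = infinity), the ratio test implies the series diverges.

diverges


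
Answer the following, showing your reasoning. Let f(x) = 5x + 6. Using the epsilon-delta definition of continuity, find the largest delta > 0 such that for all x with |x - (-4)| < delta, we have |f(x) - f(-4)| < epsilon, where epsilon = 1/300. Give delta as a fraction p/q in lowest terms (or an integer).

We compute f(-4) = 5*(-4) + 6 = -14.
|f(x) - f(-4)| = |5x + 6 - (-14)| = |5(x - (-4))| = 5|x - (-4)|.
We need 5|x - (-4)| < 1/300, i.e. |x - (-4)| < 1/300 / 5 = 1/1500.
So any delta <= 1/1500 works. Conversely, if delta > 1/1500, then x = -4 + 1/1500 satisfies |x - (-4)| = 1/1500 < delta but |f(x) - f(-4)| = 5 * 1/1500 = 1/300, which is not < 1/300; so no larger delta works.
Hence the largest such delta is 1/1500.

1/1500


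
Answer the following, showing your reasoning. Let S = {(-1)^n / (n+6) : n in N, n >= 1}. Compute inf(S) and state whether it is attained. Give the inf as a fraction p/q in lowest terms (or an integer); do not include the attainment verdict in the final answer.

Analysis:
- Values: -1/7, 1/8, -1/9, 1/10, -1/11, ...
- Positive terms (even n): 1/(2+6), 1/(4+6), ... decreasing -> max = 1/8 (n=2).
- Negative terms (odd n): -1/(1+6), -1/(3+6), ... increasing -> min = -1/7 (n=1).
- So sup = 1/8 (attained at n=2); inf = -1/7 (attained at n=1).
Conclusion: inf(S) = -1/7, attained in S.

-1/7


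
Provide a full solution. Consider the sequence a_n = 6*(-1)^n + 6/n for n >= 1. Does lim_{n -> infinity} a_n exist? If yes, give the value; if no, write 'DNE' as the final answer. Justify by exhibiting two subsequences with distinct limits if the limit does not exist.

Examine the behaviour of a_n along subsequences.
a_{2k} = 6 + 6/(2k) -> 6. a_{2k+1} = -6 + 6/(2k+1) -> -6.
Since these two subsequential limits are 6 and -6, distinct, the full sequence cannot converge (a convergent sequence has all subsequences tending to the same limit). So lim a_n does not exist.

DNE


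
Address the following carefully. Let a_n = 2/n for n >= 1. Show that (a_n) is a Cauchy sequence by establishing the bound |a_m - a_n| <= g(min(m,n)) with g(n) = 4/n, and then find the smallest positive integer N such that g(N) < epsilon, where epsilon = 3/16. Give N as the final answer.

For any m, n >= 1, by the triangle inequality:
|a_m - a_n| = |2/m - 2/n| <= 2*1/m + 2*1/n <= 4/min(m,n).
So g(n) = 4/n bounds the Cauchy difference. Since g(n) -> 0, (a_n) is Cauchy.
Now solve g(N) < 3/16: 4/N < 3/16 <=> N > 4 / (3/16) = 64/3.
The smallest integer strictly greater than 64/3 is N = 22.
Check: g(22) = 4/22 = 2/11 < 3/16; g(21) = 4/21 >= 3/16. So N = 22.

22


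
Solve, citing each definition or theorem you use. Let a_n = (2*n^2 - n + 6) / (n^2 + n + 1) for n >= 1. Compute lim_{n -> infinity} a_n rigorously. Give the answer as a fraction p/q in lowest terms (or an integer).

Divide numerator and denominator by n^2, the highest power:
numerator / n^2 = 2 - 1/n + 6/n^2
denominator / n^2 = 1 + 1/n + n^(-2)
As n -> infinity, all terms of the form c/n^k (k >= 1) tend to 0.
So numerator / n^2 -> 2 and denominator / n^2 -> 1.
Therefore lim a_n = 2.

2


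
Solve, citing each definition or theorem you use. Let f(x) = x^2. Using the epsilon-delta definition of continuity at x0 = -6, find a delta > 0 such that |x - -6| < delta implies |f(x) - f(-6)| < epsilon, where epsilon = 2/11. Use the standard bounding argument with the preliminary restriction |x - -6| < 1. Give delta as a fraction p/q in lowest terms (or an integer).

Factor: |x^2 - (-6)^2| = |x - -6| * |x + -6|.
Impose |x - -6| < 1 first. Then |x + -6| = |(x - -6) + 2*(-6)| <= |x - -6| + 2*|-6| < 1 + 12 = 13.
So |x^2 - (-6)^2| < delta * 13.
We need delta * 13 <= 2/11, i.e. delta <= 2/11/13 = 2/143.
Since 2/143 < 1, this is tighter than 1; take delta = 2/143.
So delta = 2/143 works.

2/143


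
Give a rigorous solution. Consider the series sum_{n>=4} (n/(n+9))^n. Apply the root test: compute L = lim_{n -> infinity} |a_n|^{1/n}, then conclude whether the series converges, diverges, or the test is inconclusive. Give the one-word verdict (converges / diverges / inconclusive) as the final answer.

Let a_n denote the general term. Form |a_n|^(1/n) and simplify:
|a_n|^(1/n) = n/(n + 9)
Take the limit as n -> infinity: L = 1.
Since L = 1, the root test is inconclusive. (In fact a_n = (n/(n+9))^n -> e^(-9) != 0, so the nth-term test shows divergence; but the root test itself gives no conclusion.)

inconclusive


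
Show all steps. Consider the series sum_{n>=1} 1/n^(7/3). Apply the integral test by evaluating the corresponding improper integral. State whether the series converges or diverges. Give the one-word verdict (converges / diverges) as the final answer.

Let f(x) = x^(-7/3). Then f is positive, continuous, and decreasing on [1, infinity), so the integral test applies.
Compute the improper integral int_{1}^infinity f(x) dx:
  antiderivative F(x) = -3/(4*x^(4/3)).
  As x -> infinity, F(x) -> 0 (since p = 7/3 > 1).
  So int = F(infinity) - F(1) = 0 - (-3/4) = 3/4.
  Finite, so by the integral test, the series converges.

converges


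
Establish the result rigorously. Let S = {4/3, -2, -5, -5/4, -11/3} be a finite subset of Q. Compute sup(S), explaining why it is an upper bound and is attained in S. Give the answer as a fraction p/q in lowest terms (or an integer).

S is finite, so sup(S) = max(S).
Sorted decreasing:
4/3, -5/4, -2, -11/3, -5
The extremum is 4/3.
For every x in S, x <= 4/3. And 4/3 is in S, so it is attained.
Therefore sup(S) = 4/3.

4/3


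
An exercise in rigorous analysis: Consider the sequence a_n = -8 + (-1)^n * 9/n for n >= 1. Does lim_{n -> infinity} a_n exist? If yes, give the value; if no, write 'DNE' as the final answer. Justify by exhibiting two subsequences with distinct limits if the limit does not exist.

Examine the behaviour of a_n along subsequences.
Even-n subsequence a_{2k} = -8 + 9/(2k) -> -8. Odd-n subsequence a_{2k+1} = -8 - 9/(2k+1) -> -8. Both tend to -8, which suggests the limit is -8; verify directly.
|a_n - (-8)| = |(-1)^n * 9/n| = 9/n for every n >= 1.
Given epsilon > 0, choose a positive integer N > 9/epsilon. Then for all n >= N, |a_n - (-8)| = 9/n <= 9/N < epsilon.
So by the definition of the limit, lim a_n exists and equals -8.

-8


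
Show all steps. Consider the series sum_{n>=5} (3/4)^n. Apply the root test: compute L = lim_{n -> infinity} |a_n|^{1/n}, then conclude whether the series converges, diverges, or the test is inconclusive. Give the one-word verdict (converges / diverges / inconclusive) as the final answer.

Let a_n denote the general term. Form |a_n|^(1/n) and simplify:
|a_n|^(1/n) = 3/4
Take the limit as n -> infinity: L = 3/4.
Since L = 3/4 < 1, the root test implies convergence.

converges


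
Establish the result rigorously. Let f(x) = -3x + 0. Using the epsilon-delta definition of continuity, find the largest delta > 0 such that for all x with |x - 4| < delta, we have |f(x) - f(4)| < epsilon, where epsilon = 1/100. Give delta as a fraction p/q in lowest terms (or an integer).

We compute f(4) = -3*(4) + 0 = -12.
|f(x) - f(4)| = |-3x + 0 - (-12)| = |-3(x - 4)| = 3|x - 4|.
We need 3|x - 4| < 1/100, i.e. |x - 4| < 1/100 / 3 = 1/300.
So any delta <= 1/300 works. Conversely, if delta > 1/300, then x = 4 + 1/300 satisfies |x - 4| = 1/300 < delta but |f(x) - f(4)| = 3 * 1/300 = 1/100, which is not < 1/100; so no larger delta works.
Hence the largest such delta is 1/300.

1/300


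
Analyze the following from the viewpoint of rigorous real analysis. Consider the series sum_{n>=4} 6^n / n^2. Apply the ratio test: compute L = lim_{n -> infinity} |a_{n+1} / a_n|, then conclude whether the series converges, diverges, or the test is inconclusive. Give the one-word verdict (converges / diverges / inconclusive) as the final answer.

Let a_n denote the general term. Form the ratio a_{n+1}/a_n and simplify:
a_{n+1}/a_n = 6*n^2/(n + 1)^2
Take the limit as n -> infinity: L = 6.
Since L = 6 > 1 (or L = infinity), the ratio test implies the series diverges.

diverges


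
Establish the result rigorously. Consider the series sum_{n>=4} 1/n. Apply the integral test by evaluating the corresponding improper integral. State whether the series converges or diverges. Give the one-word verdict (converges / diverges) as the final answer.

Let f(x) = 1/x. Then f is positive, continuous, and decreasing on [4, infinity), so the integral test applies.
Compute the improper integral int_{4}^infinity f(x) dx:
  antiderivative F(x) = log(x).
  As x -> infinity, log(x) -> infinity.
  So int = infinity - log(4) = infinity. By the integral test, the series diverges.

diverges


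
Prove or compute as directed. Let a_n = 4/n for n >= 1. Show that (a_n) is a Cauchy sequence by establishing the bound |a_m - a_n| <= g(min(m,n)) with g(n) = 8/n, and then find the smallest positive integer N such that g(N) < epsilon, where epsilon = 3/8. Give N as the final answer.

For any m, n >= 1, by the triangle inequality:
|a_m - a_n| = |4/m - 4/n| <= 4*1/m + 4*1/n <= 8/min(m,n).
So g(n) = 8/n bounds the Cauchy difference. Since g(n) -> 0, (a_n) is Cauchy.
Now solve g(N) < 3/8: 8/N < 3/8 <=> N > 8 / (3/8) = 64/3.
The smallest integer strictly greater than 64/3 is N = 22.
Check: g(22) = 8/22 = 4/11 < 3/8; g(21) = 8/21 >= 3/8. So N = 22.

22


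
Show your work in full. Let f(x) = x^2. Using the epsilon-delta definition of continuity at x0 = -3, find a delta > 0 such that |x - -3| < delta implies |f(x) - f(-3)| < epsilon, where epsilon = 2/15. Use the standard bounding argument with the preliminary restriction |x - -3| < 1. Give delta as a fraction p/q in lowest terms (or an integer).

Factor: |x^2 - (-3)^2| = |x - -3| * |x + -3|.
Impose |x - -3| < 1 first. Then |x + -3| = |(x - -3) + 2*(-3)| <= |x - -3| + 2*|-3| < 1 + 6 = 7.
So |x^2 - (-3)^2| < delta * 7.
We need delta * 7 <= 2/15, i.e. delta <= 2/15/7 = 2/105.
Since 2/105 < 1, this is tighter than 1; take delta = 2/105.
So delta = 2/105 works.

2/105


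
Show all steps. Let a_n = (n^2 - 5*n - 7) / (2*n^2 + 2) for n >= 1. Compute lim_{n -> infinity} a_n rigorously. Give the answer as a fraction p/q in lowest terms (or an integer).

Divide numerator and denominator by n^2, the highest power:
numerator / n^2 = 1 - 5/n - 7/n^2
denominator / n^2 = 2 + 2/n^2
As n -> infinity, all terms of the form c/n^k (k >= 1) tend to 0.
So numerator / n^2 -> 1 and denominator / n^2 -> 2.
Therefore lim a_n = 1/2.

1/2


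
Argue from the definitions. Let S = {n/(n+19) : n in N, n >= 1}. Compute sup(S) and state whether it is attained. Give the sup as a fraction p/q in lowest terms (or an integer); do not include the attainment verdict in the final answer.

Analysis:
- Values: 1/20, 2/21, 3/22, 4/23, ... strictly increasing.
- Minimum is 1/20 (n=1); inf = 1/20 (attained).
- n/(n+19) = 1 - 19/(n+19) -> 1 from below as n -> infinity, and never equals 1.
- So sup = 1 (not attained).
Conclusion: sup(S) = 1, not attained in S.

1


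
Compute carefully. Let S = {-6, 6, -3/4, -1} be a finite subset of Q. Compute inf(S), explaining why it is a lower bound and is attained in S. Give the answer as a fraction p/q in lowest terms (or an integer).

S is finite, so inf(S) = min(S).
Sorted increasing:
-6, -1, -3/4, 6
The extremum is -6.
For every x in S, x >= -6. And -6 is in S, so it is attained.
Therefore inf(S) = -6.

-6


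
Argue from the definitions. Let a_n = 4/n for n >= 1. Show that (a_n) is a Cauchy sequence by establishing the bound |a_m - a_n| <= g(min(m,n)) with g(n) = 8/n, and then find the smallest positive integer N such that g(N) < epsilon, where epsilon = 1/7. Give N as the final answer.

For any m, n >= 1, by the triangle inequality:
|a_m - a_n| = |4/m - 4/n| <= 4*1/m + 4*1/n <= 8/min(m,n).
So g(n) = 8/n bounds the Cauchy difference. Since g(n) -> 0, (a_n) is Cauchy.
Now solve g(N) < 1/7: 8/N < 1/7 <=> N > 8 / (1/7) = 56.
The smallest integer strictly greater than 56 is N = 57.
Check: g(57) = 8/57 = 8/57 < 1/7; g(56) = 1/7 >= 1/7. So N = 57.

57


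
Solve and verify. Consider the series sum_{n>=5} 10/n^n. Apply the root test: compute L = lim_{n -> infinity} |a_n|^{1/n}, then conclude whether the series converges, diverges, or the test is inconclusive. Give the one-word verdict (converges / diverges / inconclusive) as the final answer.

Let a_n denote the general term. Form |a_n|^(1/n) and simplify:
|a_n|^(1/n) = 10^(1/n)/n
Take the limit as n -> infinity: L = 0.
Since L = 0 < 1, the root test implies convergence.

converges


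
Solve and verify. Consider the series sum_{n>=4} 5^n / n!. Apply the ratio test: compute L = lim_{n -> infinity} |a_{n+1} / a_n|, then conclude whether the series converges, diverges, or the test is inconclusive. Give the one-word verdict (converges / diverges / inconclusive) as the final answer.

Let a_n denote the general term. Form the ratio a_{n+1}/a_n and simplify:
a_{n+1}/a_n = 5/(n + 1)
Take the limit as n -> infinity: L = 0.
Since L = 0 < 1, the ratio test implies the series converges.

converges


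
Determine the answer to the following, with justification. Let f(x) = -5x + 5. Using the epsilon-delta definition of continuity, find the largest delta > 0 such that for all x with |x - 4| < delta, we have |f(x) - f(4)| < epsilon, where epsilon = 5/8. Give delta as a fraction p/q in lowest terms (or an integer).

We compute f(4) = -5*(4) + 5 = -15.
|f(x) - f(4)| = |-5x + 5 - (-15)| = |-5(x - 4)| = 5|x - 4|.
We need 5|x - 4| < 5/8, i.e. |x - 4| < 5/8 / 5 = 1/8.
So any delta <= 1/8 works. Conversely, if delta > 1/8, then x = 4 + 1/8 satisfies |x - 4| = 1/8 < delta but |f(x) - f(4)| = 5 * 1/8 = 5/8, which is not < 5/8; so no larger delta works.
Hence the largest such delta is 1/8.

1/8


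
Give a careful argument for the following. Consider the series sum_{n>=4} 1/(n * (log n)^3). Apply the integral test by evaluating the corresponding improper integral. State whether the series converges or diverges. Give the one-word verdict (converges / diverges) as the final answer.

Let f(x) = 1/(x*log(x)^3). Then f is positive, continuous, and decreasing on [4, infinity), so the integral test applies.
Compute the improper integral int_{4}^infinity f(x) dx:
  antiderivative F(x) = -1/(2*log(x)^2).
  F(x) -> 0 as x -> infinity.  int = 0 - F(4) = 1/(2*log(4)^2) < infinity. By the integral test, the series converges.

converges


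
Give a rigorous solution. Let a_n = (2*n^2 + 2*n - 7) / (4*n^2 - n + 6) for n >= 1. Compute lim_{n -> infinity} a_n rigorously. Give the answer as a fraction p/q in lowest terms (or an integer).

Divide numerator and denominator by n^2, the highest power:
numerator / n^2 = 2 + 2/n - 7/n^2
denominator / n^2 = 4 - 1/n + 6/n^2
As n -> infinity, all terms of the form c/n^k (k >= 1) tend to 0.
So numerator / n^2 -> 2 and denominator / n^2 -> 4.
Therefore lim a_n = 1/2.

1/2


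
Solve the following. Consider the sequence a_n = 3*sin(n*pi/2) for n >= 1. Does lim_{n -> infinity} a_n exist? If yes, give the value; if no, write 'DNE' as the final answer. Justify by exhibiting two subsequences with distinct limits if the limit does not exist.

Examine the behaviour of a_n along subsequences.
a_{4k+1} = 3*sin(pi/2 + 2k*pi) = 3 -> 3. a_{4k+3} = 3*sin(3pi/2 + 2k*pi) = -3 -> -3.
Since these two subsequential limits are 3 and -3, distinct, the full sequence cannot converge (a convergent sequence has all subsequences tending to the same limit). So lim a_n does not exist.

DNE


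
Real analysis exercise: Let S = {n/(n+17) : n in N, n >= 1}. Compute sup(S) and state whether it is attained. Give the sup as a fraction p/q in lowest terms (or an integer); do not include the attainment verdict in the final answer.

Analysis:
- Values: 1/18, 2/19, 3/20, 4/21, ... strictly increasing.
- Minimum is 1/18 (n=1); inf = 1/18 (attained).
- n/(n+17) = 1 - 17/(n+17) -> 1 from below as n -> infinity, and never equals 1.
- So sup = 1 (not attained).
Conclusion: sup(S) = 1, not attained in S.

1


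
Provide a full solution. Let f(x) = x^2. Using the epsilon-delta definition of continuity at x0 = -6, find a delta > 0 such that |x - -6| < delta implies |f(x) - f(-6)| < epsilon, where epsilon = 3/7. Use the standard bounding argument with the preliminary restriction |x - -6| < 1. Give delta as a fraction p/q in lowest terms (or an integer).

Factor: |x^2 - (-6)^2| = |x - -6| * |x + -6|.
Impose |x - -6| < 1 first. Then |x + -6| = |(x - -6) + 2*(-6)| <= |x - -6| + 2*|-6| < 1 + 12 = 13.
So |x^2 - (-6)^2| < delta * 13.
We need delta * 13 <= 3/7, i.e. delta <= 3/7/13 = 3/91.
Since 3/91 < 1, this is tighter than 1; take delta = 3/91.
So delta = 3/91 works.

3/91


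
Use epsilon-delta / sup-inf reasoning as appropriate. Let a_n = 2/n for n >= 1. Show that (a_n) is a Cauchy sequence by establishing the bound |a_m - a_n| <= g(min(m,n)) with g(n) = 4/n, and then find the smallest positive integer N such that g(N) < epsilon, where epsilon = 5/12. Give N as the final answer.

For any m, n >= 1, by the triangle inequality:
|a_m - a_n| = |2/m - 2/n| <= 2*1/m + 2*1/n <= 4/min(m,n).
So g(n) = 4/n bounds the Cauchy difference. Since g(n) -> 0, (a_n) is Cauchy.
Now solve g(N) < 5/12: 4/N < 5/12 <=> N > 4 / (5/12) = 48/5.
The smallest integer strictly greater than 48/5 is N = 10.
Check: g(10) = 4/10 = 2/5 < 5/12; g(9) = 4/9 >= 5/12. So N = 10.

10


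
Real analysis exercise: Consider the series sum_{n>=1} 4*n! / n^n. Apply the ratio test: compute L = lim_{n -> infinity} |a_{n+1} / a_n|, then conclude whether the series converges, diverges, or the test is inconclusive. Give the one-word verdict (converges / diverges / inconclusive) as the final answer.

Let a_n denote the general term. Form the ratio a_{n+1}/a_n and simplify:
a_{n+1}/a_n = (n/(n + 1))^n
Take the limit as n -> infinity: L = exp(-1).
Since L = exp(-1) < 1, the ratio test implies the series converges.

converges


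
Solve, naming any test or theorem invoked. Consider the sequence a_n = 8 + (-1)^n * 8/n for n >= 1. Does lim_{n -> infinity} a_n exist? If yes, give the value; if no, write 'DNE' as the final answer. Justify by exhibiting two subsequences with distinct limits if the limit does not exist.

Examine the behaviour of a_n along subsequences.
Even-n subsequence a_{2k} = 8 + 8/(2k) -> 8. Odd-n subsequence a_{2k+1} = 8 - 8/(2k+1) -> 8. Both tend to 8, which suggests the limit is 8; verify directly.
|a_n - 8| = |(-1)^n * 8/n| = 8/n for every n >= 1.
Given epsilon > 0, choose a positive integer N > 8/epsilon. Then for all n >= N, |a_n - 8| = 8/n <= 8/N < epsilon.
So by the definition of the limit, lim a_n exists and equals 8.

8


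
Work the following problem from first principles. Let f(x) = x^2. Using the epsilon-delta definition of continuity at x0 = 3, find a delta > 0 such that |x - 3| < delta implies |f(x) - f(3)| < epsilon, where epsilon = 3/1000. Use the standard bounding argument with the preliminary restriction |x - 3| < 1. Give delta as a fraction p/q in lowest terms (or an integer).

Factor: |x^2 - (3)^2| = |x - 3| * |x + 3|.
Impose |x - 3| < 1 first. Then |x + 3| = |(x - 3) + 2*(3)| <= |x - 3| + 2*|3| < 1 + 6 = 7.
So |x^2 - (3)^2| < delta * 7.
We need delta * 7 <= 3/1000, i.e. delta <= 3/1000/7 = 3/7000.
Since 3/7000 < 1, this is tighter than 1; take delta = 3/7000.
So delta = 3/7000 works.

3/7000


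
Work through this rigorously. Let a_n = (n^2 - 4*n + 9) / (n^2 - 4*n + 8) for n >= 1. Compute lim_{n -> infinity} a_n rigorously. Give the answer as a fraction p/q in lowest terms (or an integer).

Divide numerator and denominator by n^2, the highest power:
numerator / n^2 = 1 - 4/n + 9/n^2
denominator / n^2 = 1 - 4/n + 8/n^2
As n -> infinity, all terms of the form c/n^k (k >= 1) tend to 0.
So numerator / n^2 -> 1 and denominator / n^2 -> 1.
Therefore lim a_n = 1.

1


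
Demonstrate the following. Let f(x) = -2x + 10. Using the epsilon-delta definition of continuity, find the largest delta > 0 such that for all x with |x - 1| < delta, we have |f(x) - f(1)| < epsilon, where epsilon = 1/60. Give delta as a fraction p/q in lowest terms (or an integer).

We compute f(1) = -2*(1) + 10 = 8.
|f(x) - f(1)| = |-2x + 10 - (8)| = |-2(x - 1)| = 2|x - 1|.
We need 2|x - 1| < 1/60, i.e. |x - 1| < 1/60 / 2 = 1/120.
So any delta <= 1/120 works. Conversely, if delta > 1/120, then x = 1 + 1/120 satisfies |x - 1| = 1/120 < delta but |f(x) - f(1)| = 2 * 1/120 = 1/60, which is not < 1/60; so no larger delta works.
Hence the largest such delta is 1/120.

1/120


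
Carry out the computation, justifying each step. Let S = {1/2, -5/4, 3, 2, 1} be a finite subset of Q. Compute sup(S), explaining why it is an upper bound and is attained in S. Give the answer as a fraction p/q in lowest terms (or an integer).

S is finite, so sup(S) = max(S).
Sorted decreasing:
3, 2, 1, 1/2, -5/4
The extremum is 3.
For every x in S, x <= 3. And 3 is in S, so it is attained.
Therefore sup(S) = 3.

3


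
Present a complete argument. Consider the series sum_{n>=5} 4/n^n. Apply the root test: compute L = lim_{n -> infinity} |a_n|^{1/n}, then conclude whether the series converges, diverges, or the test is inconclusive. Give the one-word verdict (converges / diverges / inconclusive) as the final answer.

Let a_n denote the general term. Form |a_n|^(1/n) and simplify:
|a_n|^(1/n) = 2^(2/n)/n
Take the limit as n -> infinity: L = 0.
Since L = 0 < 1, the root test implies convergence.

converges


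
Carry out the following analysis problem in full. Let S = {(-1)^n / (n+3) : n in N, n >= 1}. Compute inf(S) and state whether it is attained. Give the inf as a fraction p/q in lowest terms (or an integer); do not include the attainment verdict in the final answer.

Analysis:
- Values: -1/4, 1/5, -1/6, 1/7, -1/8, ...
- Positive terms (even n): 1/(2+3), 1/(4+3), ... decreasing -> max = 1/5 (n=2).
- Negative terms (odd n): -1/(1+3), -1/(3+3), ... increasing -> min = -1/4 (n=1).
- So sup = 1/5 (attained at n=2); inf = -1/4 (attained at n=1).
Conclusion: inf(S) = -1/4, attained in S.

-1/4


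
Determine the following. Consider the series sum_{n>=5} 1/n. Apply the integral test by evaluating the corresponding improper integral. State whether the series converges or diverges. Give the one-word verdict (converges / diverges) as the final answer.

Let f(x) = 1/x. Then f is positive, continuous, and decreasing on [5, infinity), so the integral test applies.
Compute the improper integral int_{5}^infinity f(x) dx:
  antiderivative F(x) = log(x).
  As x -> infinity, log(x) -> infinity.
  So int = infinity - log(5) = infinity. By the integral test, the series diverges.

diverges


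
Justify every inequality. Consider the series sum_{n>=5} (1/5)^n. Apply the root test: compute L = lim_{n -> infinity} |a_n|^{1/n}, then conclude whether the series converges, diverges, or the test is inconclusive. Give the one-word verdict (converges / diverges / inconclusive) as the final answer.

Let a_n denote the general term. Form |a_n|^(1/n) and simplify:
|a_n|^(1/n) = 1/5
Take the limit as n -> infinity: L = 1/5.
Since L = 1/5 < 1, the root test implies convergence.

converges


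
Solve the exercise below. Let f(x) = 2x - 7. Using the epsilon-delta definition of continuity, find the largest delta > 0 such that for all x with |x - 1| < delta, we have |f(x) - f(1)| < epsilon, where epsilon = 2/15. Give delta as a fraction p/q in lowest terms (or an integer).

We compute f(1) = 2*(1) - 7 = -5.
|f(x) - f(1)| = |2x - 7 - (-5)| = |2(x - 1)| = 2|x - 1|.
We need 2|x - 1| < 2/15, i.e. |x - 1| < 2/15 / 2 = 1/15.
So any delta <= 1/15 works. Conversely, if delta > 1/15, then x = 1 + 1/15 satisfies |x - 1| = 1/15 < delta but |f(x) - f(1)| = 2 * 1/15 = 2/15, which is not < 2/15; so no larger delta works.
Hence the largest such delta is 1/15.

1/15


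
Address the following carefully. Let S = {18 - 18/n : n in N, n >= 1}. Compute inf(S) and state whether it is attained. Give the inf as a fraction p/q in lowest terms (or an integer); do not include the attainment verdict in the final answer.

Analysis:
- Values: 0, 9, 12, 27/2, ... strictly increasing.
- Minimum is 0 (n=1); inf = 0 (attained).
- 18 - 18/n -> 18 from below; sup = 18, not attained.
Conclusion: inf(S) = 0, attained in S.

0


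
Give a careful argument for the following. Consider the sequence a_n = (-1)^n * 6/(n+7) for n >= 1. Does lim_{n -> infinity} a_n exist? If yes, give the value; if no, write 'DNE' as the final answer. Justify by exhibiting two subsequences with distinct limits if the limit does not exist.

Examine the behaviour of a_n along subsequences.
Even-n subsequence a_{2k} = 6/(2k+7) -> 0. Odd-n subsequence a_{2k+1} = -6/(2k+8) -> 0. Both tend to 0, which suggests the limit is 0; verify directly.
|a_n - 0| = 6/(n+7) < 6/n for every n >= 1.
Given epsilon > 0, choose a positive integer N > 6/epsilon. Then for all n >= N, |a_n| < 6/n <= 6/N < epsilon.
So by the definition of the limit, lim a_n exists and equals 0.

0


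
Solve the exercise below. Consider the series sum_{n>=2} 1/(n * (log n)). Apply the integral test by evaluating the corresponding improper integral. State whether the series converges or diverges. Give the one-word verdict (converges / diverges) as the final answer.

Let f(x) = 1/(x*log(x)). Then f is positive, continuous, and decreasing on [2, infinity), so the integral test applies.
Compute the improper integral int_{2}^infinity f(x) dx:
  antiderivative F(x) = log(log(x)).
  F(x) = log(log(x)) -> infinity as x -> infinity. The integral diverges, so by the integral test, the series diverges.

diverges


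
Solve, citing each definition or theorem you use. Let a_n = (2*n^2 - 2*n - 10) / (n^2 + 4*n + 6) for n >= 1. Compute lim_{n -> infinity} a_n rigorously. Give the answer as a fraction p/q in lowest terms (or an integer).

Divide numerator and denominator by n^2, the highest power:
numerator / n^2 = 2 - 2/n - 10/n^2
denominator / n^2 = 1 + 4/n + 6/n^2
As n -> infinity, all terms of the form c/n^k (k >= 1) tend to 0.
So numerator / n^2 -> 2 and denominator / n^2 -> 1.
Therefore lim a_n = 2.

2


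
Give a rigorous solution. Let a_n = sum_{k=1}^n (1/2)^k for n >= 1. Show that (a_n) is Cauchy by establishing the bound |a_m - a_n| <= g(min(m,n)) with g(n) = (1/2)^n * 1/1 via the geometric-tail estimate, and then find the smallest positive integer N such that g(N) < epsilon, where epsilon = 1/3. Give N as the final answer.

For m > n >= 1: |a_m - a_n| = sum_{k=n+1}^m (1/2)^k < sum_{k=n+1}^infinity (1/2)^k = (1/2)^(n+1) / (1 - 1/2) = (1/2)^n * (1/2) * (2/1) = (1/2)^n * 1/1.
So g(n) = (1/2)^n / 1. Since g(n) -> 0, (a_n) is Cauchy.
Now solve g(N) < 1/3: (1/2)^N / 1 < 1/3 <=> 2^N > 1 / (1 * 1/3) = 3.
Check powers of 2: 2^1 = 2 <= 3, 2^2 = 4 > 3.
So the smallest such N is 2. Check: g(2) = 1/(1 * 4) = 1/4 < 1/3.

2


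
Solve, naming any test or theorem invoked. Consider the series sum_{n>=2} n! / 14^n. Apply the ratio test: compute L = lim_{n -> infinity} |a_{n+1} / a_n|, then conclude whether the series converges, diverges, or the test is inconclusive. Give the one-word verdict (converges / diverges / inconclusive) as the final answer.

Let a_n denote the general term. Form the ratio a_{n+1}/a_n and simplify:
a_{n+1}/a_n = n/14 + 1/14
Take the limit as n -> infinity: L = infinity.
Since L = infinity > 1 (or L = infinity), the ratio test implies the series diverges.

diverges


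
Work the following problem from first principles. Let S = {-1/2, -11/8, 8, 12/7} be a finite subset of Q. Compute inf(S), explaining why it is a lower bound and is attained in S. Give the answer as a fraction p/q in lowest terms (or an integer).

S is finite, so inf(S) = min(S).
Sorted increasing:
-11/8, -1/2, 12/7, 8
The extremum is -11/8.
For every x in S, x >= -11/8. And -11/8 is in S, so it is attained.
Therefore inf(S) = -11/8.

-11/8


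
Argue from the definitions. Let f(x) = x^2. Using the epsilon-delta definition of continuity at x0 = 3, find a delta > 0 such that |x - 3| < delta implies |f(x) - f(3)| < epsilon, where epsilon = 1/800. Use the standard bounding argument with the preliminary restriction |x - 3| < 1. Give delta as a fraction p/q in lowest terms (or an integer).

Factor: |x^2 - (3)^2| = |x - 3| * |x + 3|.
Impose |x - 3| < 1 first. Then |x + 3| = |(x - 3) + 2*(3)| <= |x - 3| + 2*|3| < 1 + 6 = 7.
So |x^2 - (3)^2| < delta * 7.
We need delta * 7 <= 1/800, i.e. delta <= 1/800/7 = 1/5600.
Since 1/5600 < 1, this is tighter than 1; take delta = 1/5600.
So delta = 1/5600 works.

1/5600


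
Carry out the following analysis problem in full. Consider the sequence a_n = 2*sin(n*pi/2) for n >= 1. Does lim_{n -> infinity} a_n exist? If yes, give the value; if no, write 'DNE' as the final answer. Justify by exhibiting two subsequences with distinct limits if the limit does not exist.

Examine the behaviour of a_n along subsequences.
a_{4k+1} = 2*sin(pi/2 + 2k*pi) = 2 -> 2. a_{4k+3} = 2*sin(3pi/2 + 2k*pi) = -2 -> -2.
Since these two subsequential limits are 2 and -2, distinct, the full sequence cannot converge (a convergent sequence has all subsequences tending to the same limit). So lim a_n does not exist.

DNE
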